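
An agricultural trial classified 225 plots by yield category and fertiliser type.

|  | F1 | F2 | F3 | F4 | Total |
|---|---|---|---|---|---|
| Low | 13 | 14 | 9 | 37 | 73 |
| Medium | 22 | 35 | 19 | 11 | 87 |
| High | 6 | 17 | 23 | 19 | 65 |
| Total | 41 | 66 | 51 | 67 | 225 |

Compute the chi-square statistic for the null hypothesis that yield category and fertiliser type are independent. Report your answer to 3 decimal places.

38.992

Grand total N = 225.
Expected counts (row total × column total / N):
  Low, F1: 73×41/225 = 13.30222
  Low, F2: 73×66/225 = 21.41333
  Low, F3: 73×51/225 = 16.54667
  Low, F4: 73×67/225 = 21.73778
  Medium, F1: 87×41/225 = 15.85333
  Medium, F2: 87×66/225 = 25.52000
  Medium, F3: 87×51/225 = 19.72000
  Medium, F4: 87×67/225 = 25.90667
  High, F1: 65×41/225 = 11.84444
  High, F2: 65×66/225 = 19.06667
  High, F3: 65×51/225 = 14.73333
  High, F4: 65×67/225 = 19.35556
Contributions (O − E)²/E:
  (13 − 13.30222)²/13.30222 = 0.0069
  (14 − 21.41333)²/21.41333 = 2.5665
  (9 − 16.54667)²/16.54667 = 3.4419
  (37 − 21.73778)²/21.73778 = 10.7157
  (22 − 15.85333)²/15.85333 = 2.3832
  (35 − 25.52000)²/25.52000 = 3.5216
  (19 − 19.72000)²/19.72000 = 0.0263
  (11 − 25.90667)²/25.90667 = 8.5773
  (6 − 11.84444)²/11.84444 = 2.8838
  (17 − 19.06667)²/19.06667 = 0.2240
  (23 − 14.73333)²/14.73333 = 4.6383
  (19 − 19.35556)²/19.35556 = 0.0065
χ² = 0.0069 + 2.5665 + 3.4419 + 10.7157 + 2.3832 + 3.5216 + 0.0263 + 8.5773 + 2.8838 + 0.2240 + 4.6383 + 0.0065 = 38.992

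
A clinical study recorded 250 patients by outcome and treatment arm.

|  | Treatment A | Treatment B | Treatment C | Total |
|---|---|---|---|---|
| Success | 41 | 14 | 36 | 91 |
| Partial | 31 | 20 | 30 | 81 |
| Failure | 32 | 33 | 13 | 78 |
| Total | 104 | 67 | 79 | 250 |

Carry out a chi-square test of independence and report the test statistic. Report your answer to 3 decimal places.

Grand total N = 250.
Expected counts (row total × column total / N):
  Success, Treatment A: 91×104/250 = 37.8560
  Success, Treatment B: 91×67/250 = 24.3880
  Success, Treatment C: 91×79/250 = 28.7560
  Partial, Treatment A: 81×104/250 = 33.6960
  Partial, Treatment B: 81×67/250 = 21.7080
  Partial, Treatment C: 81×79/250 = 25.5960
  Failure, Treatment A: 78×104/250 = 32.4480
  Failure, Treatment B: 78×67/250 = 20.9040
  Failure, Treatment C: 78×79/250 = 24.6480
Contributions (O − E)²/E:
  (41 − 37.8560)²/37.8560 = 0.2611
  (14 − 24.3880)²/24.3880 = 4.4247
  (36 − 28.7560)²/28.7560 = 1.8249
  (31 − 33.6960)²/33.6960 = 0.2157
  (20 − 21.7080)²/21.7080 = 0.1344
  (30 − 25.5960)²/25.5960 = 0.7577
  (32 − 32.4480)²/32.4480 = 0.0062
  (33 − 20.9040)²/20.9040 = 6.9993
  (13 − 24.6480)²/24.6480 = 5.5045
χ² = 0.2611 + 4.4247 + 1.8249 + 0.2157 + 0.1344 + 0.7577 + 0.0062 + 6.9993 + 5.5045 = 20.129

20.129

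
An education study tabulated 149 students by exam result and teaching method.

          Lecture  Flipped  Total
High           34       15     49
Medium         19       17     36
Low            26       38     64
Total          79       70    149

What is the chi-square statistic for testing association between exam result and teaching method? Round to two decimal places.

Grand total N = 149.
Expected counts (row total × column total / N):
  High, Lecture: 49×79/149 = 25.980
  High, Flipped: 49×70/149 = 23.020
  Medium, Lecture: 36×79/149 = 19.087
  Medium, Flipped: 36×70/149 = 16.913
  Low, Lecture: 64×79/149 = 33.933
  Low, Flipped: 64×70/149 = 30.067
Contributions (O − E)²/E:
  (34 − 25.980)²/25.980 = 2.4758
  (15 − 23.020)²/23.020 = 2.7941
  (19 − 19.087)²/19.087 = 0.0004
  (17 − 16.913)²/16.913 = 0.0004
  (26 − 33.933)²/33.933 = 1.8546
  (38 − 30.067)²/30.067 = 2.0931
χ² = 2.4758 + 2.7941 + 0.0004 + 0.0004 + 1.8546 + 2.0931 = 9.22

9.22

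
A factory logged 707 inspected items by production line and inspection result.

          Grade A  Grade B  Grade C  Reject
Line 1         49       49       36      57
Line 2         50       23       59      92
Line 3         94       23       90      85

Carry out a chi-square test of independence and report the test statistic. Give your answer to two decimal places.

47.04

Row totals: 191, 224, 292. Column totals: 193, 95, 185, 234. Grand total N = 707.
Expected counts (row total × column total / N):
  Line 1, Grade A: 191×193/707 = 52.140
  Line 1, Grade B: 191×95/707 = 25.665
  Line 1, Grade C: 191×185/707 = 49.979
  Line 1, Reject: 191×234/707 = 63.216
  Line 2, Grade A: 224×193/707 = 61.149
  Line 2, Grade B: 224×95/707 = 30.099
  Line 2, Grade C: 224×185/707 = 58.614
  Line 2, Reject: 224×234/707 = 74.139
  Line 3, Grade A: 292×193/707 = 79.711
  Line 3, Grade B: 292×95/707 = 39.236
  Line 3, Grade C: 292×185/707 = 76.407
  Line 3, Reject: 292×234/707 = 96.645
Contributions (O − E)²/E:
  (49 − 52.140)²/52.140 = 0.1891
  (49 − 25.665)²/25.665 = 21.2165
  (36 − 49.979)²/49.979 = 3.9099
  (57 − 63.216)²/63.216 = 0.6112
  (50 − 61.149)²/61.149 = 2.0327
  (23 − 30.099)²/30.099 = 1.6743
  (59 − 58.614)²/58.614 = 0.0025
  (92 − 74.139)²/74.139 = 4.3029
  (94 − 79.711)²/79.711 = 2.5614
  (23 − 39.236)²/39.236 = 6.7185
  (90 − 76.407)²/76.407 = 2.4182
  (85 − 96.645)²/96.645 = 1.4031
χ² = 0.1891 + 21.2165 + 3.9099 + 0.6112 + 2.0327 + 1.6743 + 0.0025 + 4.3029 + 2.5614 + 6.7185 + 2.4182 + 1.4031 = 47.04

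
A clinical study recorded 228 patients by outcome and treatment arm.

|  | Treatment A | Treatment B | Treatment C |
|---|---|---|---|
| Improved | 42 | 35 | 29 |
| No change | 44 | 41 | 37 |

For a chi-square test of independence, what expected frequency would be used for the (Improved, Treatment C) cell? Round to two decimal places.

Row total (Improved) = 106; column total (Treatment C) = 66; grand total N = 228.
Expected count = (row total × column total) / N = 106 × 66 / 228 = 30.68.

30.68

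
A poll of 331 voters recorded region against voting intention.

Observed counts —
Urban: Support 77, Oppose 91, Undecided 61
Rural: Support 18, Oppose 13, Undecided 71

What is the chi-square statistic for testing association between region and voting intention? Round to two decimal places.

Row totals: 229, 102. Column totals: 95, 104, 132. Grand total N = 331.
Expected counts (row total × column total / N):
  Urban, Support: 229×95/331 = 65.7251
  Urban, Oppose: 229×104/331 = 71.9517
  Urban, Undecided: 229×132/331 = 91.3233
  Rural, Support: 102×95/331 = 29.2749
  Rural, Oppose: 102×104/331 = 32.0483
  Rural, Undecided: 102×132/331 = 40.6767
Contributions (O − E)²/E:
  (77 − 65.7251)²/65.7251 = 1.9342
  (91 − 71.9517)²/71.9517 = 5.0428
  (61 − 91.3233)²/91.3233 = 10.0687
  (18 − 29.2749)²/29.2749 = 4.3424
  (13 − 32.0483)²/32.0483 = 11.3216
  (71 − 40.6767)²/40.6767 = 22.6051
χ² = 1.9342 + 5.0428 + 10.0687 + 4.3424 + 11.3216 + 22.6051 = 55.31

55.31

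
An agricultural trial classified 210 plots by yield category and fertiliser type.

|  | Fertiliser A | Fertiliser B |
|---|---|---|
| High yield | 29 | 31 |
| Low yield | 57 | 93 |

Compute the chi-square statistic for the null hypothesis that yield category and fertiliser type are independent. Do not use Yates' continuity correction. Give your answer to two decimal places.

1.89

Row totals: 60, 150. Column totals: 86, 124. Grand total N = 210.
Expected counts (row total × column total / N):
  High yield, Fertiliser A: 60×86/210 = 24.571
  High yield, Fertiliser B: 60×124/210 = 35.429
  Low yield, Fertiliser A: 150×86/210 = 61.429
  Low yield, Fertiliser B: 150×124/210 = 88.571
Contributions (O − E)²/E:
  (29 − 24.571)²/24.571 = 0.7983
  (31 − 35.429)²/35.429 = 0.5537
  (57 − 61.429)²/61.429 = 0.3193
  (93 − 88.571)²/88.571 = 0.2215
χ² = 0.7983 + 0.5537 + 0.3193 + 0.2215 = 1.89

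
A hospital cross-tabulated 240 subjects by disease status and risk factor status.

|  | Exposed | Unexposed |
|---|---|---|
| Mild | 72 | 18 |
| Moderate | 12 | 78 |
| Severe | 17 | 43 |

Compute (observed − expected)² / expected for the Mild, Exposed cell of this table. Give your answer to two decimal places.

30.75

Row total (Mild) = 90; column total (Exposed) = 101; N = 240.
Expected count E = 90 × 101 / 240 = 37.875.
Contribution = (O − E)²/E = (72 − 37.875)² / 37.875 = 30.75.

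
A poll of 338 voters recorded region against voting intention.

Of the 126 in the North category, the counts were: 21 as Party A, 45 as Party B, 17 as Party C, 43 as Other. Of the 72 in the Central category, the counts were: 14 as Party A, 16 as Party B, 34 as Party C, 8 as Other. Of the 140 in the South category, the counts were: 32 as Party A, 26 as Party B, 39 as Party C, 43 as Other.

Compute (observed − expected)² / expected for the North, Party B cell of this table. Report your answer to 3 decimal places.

4.870

Row total (North) = 126; column total (Party B) = 87; N = 338.
Expected count E = 126 × 87 / 338 = 32.4320.
Contribution = (O − E)²/E = (45 − 32.4320)² / 32.4320 = 4.870.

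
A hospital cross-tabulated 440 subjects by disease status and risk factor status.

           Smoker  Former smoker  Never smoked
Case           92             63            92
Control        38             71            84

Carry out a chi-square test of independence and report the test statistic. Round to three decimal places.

16.899

Row totals: 247, 193. Column totals: 130, 134, 176. Grand total N = 440.
Expected counts (row total × column total / N):
  Case, Smoker: 247×130/440 = 72.9773
  Case, Former smoker: 247×134/440 = 75.2227
  Case, Never smoked: 247×176/440 = 98.8000
  Control, Smoker: 193×130/440 = 57.0227
  Control, Former smoker: 193×134/440 = 58.7773
  Control, Never smoked: 193×176/440 = 77.2000
Contributions (O − E)²/E:
  (92 − 72.9773)²/72.9773 = 4.9586
  (63 − 75.2227)²/75.2227 = 1.9860
  (92 − 98.8000)²/98.8000 = 0.4680
  (38 − 57.0227)²/57.0227 = 6.3459
  (71 − 58.7773)²/58.7773 = 2.5417
  (84 − 77.2000)²/77.2000 = 0.5990
χ² = 4.9586 + 1.9860 + 0.4680 + 6.3459 + 2.5417 + 0.5990 = 16.899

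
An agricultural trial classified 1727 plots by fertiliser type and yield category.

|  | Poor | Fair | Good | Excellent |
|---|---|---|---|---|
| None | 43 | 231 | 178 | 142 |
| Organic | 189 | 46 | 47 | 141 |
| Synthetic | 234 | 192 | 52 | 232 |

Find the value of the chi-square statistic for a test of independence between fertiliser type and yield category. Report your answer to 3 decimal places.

Row totals: 594, 423, 710. Column totals: 466, 469, 277, 515. Grand total N = 1727.
Expected counts (row total × column total / N):
  None, Poor: 594×466/1727 = 160.2803
  None, Fair: 594×469/1727 = 161.3121
  None, Good: 594×277/1727 = 95.2739
  None, Excellent: 594×515/1727 = 177.1338
  Organic, Poor: 423×466/1727 = 114.1390
  Organic, Fair: 423×469/1727 = 114.8738
  Organic, Good: 423×277/1727 = 67.8466
  Organic, Excellent: 423×515/1727 = 126.1407
  Synthetic, Poor: 710×466/1727 = 191.5808
  Synthetic, Fair: 710×469/1727 = 192.8141
  Synthetic, Good: 710×277/1727 = 113.8796
  Synthetic, Excellent: 710×515/1727 = 211.7255
Contributions (O − E)²/E:
  (43 − 160.2803)²/160.2803 = 85.8163
  (231 − 161.3121)²/161.3121 = 30.1056
  (178 − 95.2739)²/95.2739 = 71.8309
  (142 − 177.1338)²/177.1338 = 6.9687
  (189 − 114.1390)²/114.1390 = 49.0995
  (46 − 114.8738)²/114.8738 = 41.2940
  (47 − 67.8466)²/67.8466 = 6.4053
  (141 − 126.1407)²/126.1407 = 1.7504
  (234 − 191.5808)²/191.5808 = 9.3923
  (192 − 192.8141)²/192.8141 = 0.0034
  (52 − 113.8796)²/113.8796 = 33.6240
  (232 − 211.7255)²/211.7255 = 1.9415
χ² = 85.8163 + 30.1056 + 71.8309 + 6.9687 + 49.0995 + 41.2940 + 6.4053 + 1.7504 + 9.3923 + 0.0034 + 33.6240 + 1.9415 = 338.232

338.232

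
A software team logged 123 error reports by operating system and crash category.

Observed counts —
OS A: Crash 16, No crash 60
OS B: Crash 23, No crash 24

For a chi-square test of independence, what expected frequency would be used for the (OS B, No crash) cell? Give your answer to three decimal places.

Row total (OS B) = 47; column total (No crash) = 84; grand total N = 123.
Expected count = (row total × column total) / N = 47 × 84 / 123 = 32.098.

32.098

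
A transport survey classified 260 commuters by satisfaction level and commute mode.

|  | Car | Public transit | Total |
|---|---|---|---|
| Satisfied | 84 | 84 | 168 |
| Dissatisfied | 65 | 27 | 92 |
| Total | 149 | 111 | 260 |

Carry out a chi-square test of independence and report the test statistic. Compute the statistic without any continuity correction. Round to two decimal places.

Grand total N = 260.
Expected counts (row total × column total / N):
  Satisfied, Car: 168×149/260 = 96.277
  Satisfied, Public transit: 168×111/260 = 71.723
  Dissatisfied, Car: 92×149/260 = 52.723
  Dissatisfied, Public transit: 92×111/260 = 39.277
Contributions (O − E)²/E:
  (84 − 96.277)²/96.277 = 1.5655
  (84 − 71.723)²/71.723 = 2.1015
  (65 − 52.723)²/52.723 = 2.8588
  (27 − 39.277)²/39.277 = 3.8375
χ² = 1.5655 + 2.1015 + 2.8588 + 3.8375 = 10.36

10.36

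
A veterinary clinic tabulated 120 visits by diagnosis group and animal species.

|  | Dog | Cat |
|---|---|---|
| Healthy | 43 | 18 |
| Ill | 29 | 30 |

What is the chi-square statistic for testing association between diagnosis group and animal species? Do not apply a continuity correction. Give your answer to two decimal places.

Row totals: 61, 59. Column totals: 72, 48. Grand total N = 120.
Expected counts (row total × column total / N):
  Healthy, Dog: 61×72/120 = 36.600
  Healthy, Cat: 61×48/120 = 24.400
  Ill, Dog: 59×72/120 = 35.400
  Ill, Cat: 59×48/120 = 23.600
Contributions (O − E)²/E:
  (43 − 36.600)²/36.600 = 1.1191
  (18 − 24.400)²/24.400 = 1.6787
  (29 − 35.400)²/35.400 = 1.1571
  (30 − 23.600)²/23.600 = 1.7356
χ² = 1.1191 + 1.6787 + 1.1571 + 1.7356 = 5.69

5.69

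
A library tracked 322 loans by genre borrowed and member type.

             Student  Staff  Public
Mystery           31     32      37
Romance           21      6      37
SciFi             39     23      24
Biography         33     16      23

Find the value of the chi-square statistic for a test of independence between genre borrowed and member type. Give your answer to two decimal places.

Row totals: 100, 64, 86, 72. Column totals: 124, 77, 121. Grand total N = 322.
Expected counts (row total × column total / N):
  Mystery, Student: 100×124/322 = 38.509
  Mystery, Staff: 100×77/322 = 23.913
  Mystery, Public: 100×121/322 = 37.578
  Romance, Student: 64×124/322 = 24.646
  Romance, Staff: 64×77/322 = 15.304
  Romance, Public: 64×121/322 = 24.050
  SciFi, Student: 86×124/322 = 33.118
  SciFi, Staff: 86×77/322 = 20.565
  SciFi, Public: 86×121/322 = 32.317
  Biography, Student: 72×124/322 = 27.727
  Biography, Staff: 72×77/322 = 17.217
  Biography, Public: 72×121/322 = 27.056
Contributions (O − E)²/E:
  (31 − 38.509)²/38.509 = 1.4642
  (32 − 23.913)²/23.913 = 2.7349
  (37 − 37.578)²/37.578 = 0.0089
  (21 − 24.646)²/24.646 = 0.5394
  (6 − 15.304)²/15.304 = 5.6563
  (37 − 24.050)²/24.050 = 6.9731
  (39 − 33.118)²/33.118 = 1.0447
  (23 − 20.565)²/20.565 = 0.2883
  (24 − 32.317)²/32.317 = 2.1404
  (33 − 27.727)²/27.727 = 1.0028
  (16 − 17.217)²/17.217 = 0.0860
  (23 − 27.056)²/27.056 = 0.6080
χ² = 1.4642 + 2.7349 + 0.0089 + 0.5394 + 5.6563 + 6.9731 + 1.0447 + 0.2883 + 2.1404 + 1.0028 + 0.0860 + 0.6080 = 22.55

22.55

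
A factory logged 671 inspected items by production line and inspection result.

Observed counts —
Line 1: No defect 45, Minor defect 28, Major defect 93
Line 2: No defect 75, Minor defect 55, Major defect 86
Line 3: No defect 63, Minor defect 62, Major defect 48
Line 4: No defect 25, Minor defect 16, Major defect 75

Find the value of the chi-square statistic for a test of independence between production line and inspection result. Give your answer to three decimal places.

52.781

Row totals: 166, 216, 173, 116. Column totals: 208, 161, 302. Grand total N = 671.
Expected counts (row total × column total / N):
  Line 1, No defect: 166×208/671 = 51.4575
  Line 1, Minor defect: 166×161/671 = 39.8301
  Line 1, Major defect: 166×302/671 = 74.7124
  Line 2, No defect: 216×208/671 = 66.9568
  Line 2, Minor defect: 216×161/671 = 51.8271
  Line 2, Major defect: 216×302/671 = 97.2161
  Line 3, No defect: 173×208/671 = 53.6274
  Line 3, Minor defect: 173×161/671 = 41.5097
  Line 3, Major defect: 173×302/671 = 77.8629
  Line 4, No defect: 116×208/671 = 35.9583
  Line 4, Minor defect: 116×161/671 = 27.8331
  Line 4, Major defect: 116×302/671 = 52.2086
Contributions (O − E)²/E:
  (45 − 51.4575)²/51.4575 = 0.8104
  (28 − 39.8301)²/39.8301 = 3.5137
  (93 − 74.7124)²/74.7124 = 4.4763
  (75 − 66.9568)²/66.9568 = 0.9662
  (55 − 51.8271)²/51.8271 = 0.1942
  (86 − 97.2161)²/97.2161 = 1.2940
  (63 − 53.6274)²/53.6274 = 1.6381
  (62 − 41.5097)²/41.5097 = 10.1146
  (48 − 77.8629)²/77.8629 = 11.4534
  (25 − 35.9583)²/35.9583 = 3.3395
  (16 − 27.8331)²/27.8331 = 5.0308
  (75 − 52.2086)²/52.2086 = 9.9495
χ² = 0.8104 + 3.5137 + 4.4763 + 0.9662 + 0.1942 + 1.2940 + 1.6381 + 10.1146 + 11.4534 + 3.3395 + 5.0308 + 9.9495 = 52.781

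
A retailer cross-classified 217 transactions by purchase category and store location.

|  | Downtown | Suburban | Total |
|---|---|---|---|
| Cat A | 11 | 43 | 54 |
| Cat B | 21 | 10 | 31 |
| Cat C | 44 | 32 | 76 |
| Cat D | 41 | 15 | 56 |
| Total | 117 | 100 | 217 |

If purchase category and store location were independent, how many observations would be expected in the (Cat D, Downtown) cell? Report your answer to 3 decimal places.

Row total (Cat D) = 56; column total (Downtown) = 117; grand total N = 217.
Expected count = (row total × column total) / N = 56 × 117 / 217 = 30.194.

30.194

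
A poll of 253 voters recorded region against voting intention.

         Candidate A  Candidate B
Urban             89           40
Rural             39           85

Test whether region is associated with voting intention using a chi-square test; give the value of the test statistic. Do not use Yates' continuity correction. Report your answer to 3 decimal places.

Row totals: 129, 124. Column totals: 128, 125. Grand total N = 253.
Expected counts (row total × column total / N):
  Urban, Candidate A: 129×128/253 = 65.26482
  Urban, Candidate B: 129×125/253 = 63.73518
  Rural, Candidate A: 124×128/253 = 62.73518
  Rural, Candidate B: 124×125/253 = 61.26482
Contributions (O − E)²/E:
  (89 − 65.26482)²/65.26482 = 8.6319
  (40 − 63.73518)²/63.73518 = 8.8391
  (39 − 62.73518)²/62.73518 = 8.9799
  (85 − 61.26482)²/61.26482 = 9.1955
χ² = 8.6319 + 8.8391 + 8.9799 + 9.1955 = 35.646

35.646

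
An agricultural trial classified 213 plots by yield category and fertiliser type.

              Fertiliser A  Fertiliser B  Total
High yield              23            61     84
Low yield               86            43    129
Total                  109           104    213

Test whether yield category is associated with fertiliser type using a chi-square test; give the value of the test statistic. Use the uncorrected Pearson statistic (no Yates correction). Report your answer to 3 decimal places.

Grand total N = 213.
Expected counts (row total × column total / N):
  High yield, Fertiliser A: 84×109/213 = 42.9859
  High yield, Fertiliser B: 84×104/213 = 41.0141
  Low yield, Fertiliser A: 129×109/213 = 66.0141
  Low yield, Fertiliser B: 129×104/213 = 62.9859
Contributions (O − E)²/E:
  (23 − 42.9859)²/42.9859 = 9.2923
  (61 − 41.0141)²/41.0141 = 9.7390
  (86 − 66.0141)²/66.0141 = 6.0508
  (43 − 62.9859)²/62.9859 = 6.3417
χ² = 9.2923 + 9.7390 + 6.0508 + 6.3417 = 31.424

31.424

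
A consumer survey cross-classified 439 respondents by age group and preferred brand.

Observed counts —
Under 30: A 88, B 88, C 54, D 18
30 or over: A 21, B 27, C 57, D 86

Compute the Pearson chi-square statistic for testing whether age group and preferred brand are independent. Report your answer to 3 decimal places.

112.580

Row totals: 248, 191. Column totals: 109, 115, 111, 104. Grand total N = 439.
Expected counts (row total × column total / N):
  Under 30, A: 248×109/439 = 61.57631
  Under 30, B: 248×115/439 = 64.96583
  Under 30, C: 248×111/439 = 62.70615
  Under 30, D: 248×104/439 = 58.75171
  30 or over, A: 191×109/439 = 47.42369
  30 or over, B: 191×115/439 = 50.03417
  30 or over, C: 191×111/439 = 48.29385
  30 or over, D: 191×104/439 = 45.24829
Contributions (O − E)²/E:
  (88 − 61.57631)²/61.57631 = 11.3390
  (88 − 64.96583)²/64.96583 = 8.1670
  (54 − 62.70615)²/62.70615 = 1.2088
  (18 − 58.75171)²/58.75171 = 28.2664
  (21 − 47.42369)²/47.42369 = 14.7228
  (27 − 50.03417)²/50.03417 = 10.6042
  (57 − 48.29385)²/48.29385 = 1.5695
  (86 − 45.24829)²/45.24829 = 36.7020
χ² = 11.3390 + 8.1670 + 1.2088 + 28.2664 + 14.7228 + 10.6042 + 1.5695 + 36.7020 = 112.580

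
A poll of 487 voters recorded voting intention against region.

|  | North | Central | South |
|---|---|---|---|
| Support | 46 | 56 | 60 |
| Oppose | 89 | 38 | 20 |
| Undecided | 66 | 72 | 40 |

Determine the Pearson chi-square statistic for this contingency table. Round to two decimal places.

Row totals: 162, 147, 178. Column totals: 201, 166, 120. Grand total N = 487.
Expected counts (row total × column total / N):
  Support, North: 162×201/487 = 66.8624
  Support, Central: 162×166/487 = 55.2197
  Support, South: 162×120/487 = 39.9179
  Oppose, North: 147×201/487 = 60.6715
  Oppose, Central: 147×166/487 = 50.1068
  Oppose, South: 147×120/487 = 36.2218
  Undecided, North: 178×201/487 = 73.4661
  Undecided, Central: 178×166/487 = 60.6735
  Undecided, South: 178×120/487 = 43.8604
Contributions (O − E)²/E:
  (46 − 66.8624)²/66.8624 = 6.5095
  (56 − 55.2197)²/55.2197 = 0.0110
  (60 − 39.9179)²/39.9179 = 10.1030
  (89 − 60.6715)²/60.6715 = 13.2270
  (38 − 50.1068)²/50.1068 = 2.9252
  (20 − 36.2218)²/36.2218 = 7.2649
  (66 − 73.4661)²/73.4661 = 0.7588
  (72 − 60.6735)²/60.6735 = 2.1144
  (40 − 43.8604)²/43.8604 = 0.3398
χ² = 6.5095 + 0.0110 + 10.1030 + 13.2270 + 2.9252 + 7.2649 + 0.7588 + 2.1144 + 0.3398 = 43.25

43.25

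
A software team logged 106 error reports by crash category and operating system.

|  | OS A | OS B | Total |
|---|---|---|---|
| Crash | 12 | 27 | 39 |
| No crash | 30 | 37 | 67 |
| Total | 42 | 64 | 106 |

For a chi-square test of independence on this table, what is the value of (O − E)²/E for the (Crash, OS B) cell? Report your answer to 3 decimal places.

Row total (Crash) = 39; column total (OS B) = 64; N = 106.
Expected count E = 39 × 64 / 106 = 23.54717.
Contribution = (O − E)²/E = (27 − 23.54717)² / 23.54717 = 0.506.

0.506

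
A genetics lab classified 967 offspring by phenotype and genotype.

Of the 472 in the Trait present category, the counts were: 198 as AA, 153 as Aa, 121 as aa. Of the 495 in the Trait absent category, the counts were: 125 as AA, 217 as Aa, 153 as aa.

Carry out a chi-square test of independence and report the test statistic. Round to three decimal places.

30.776

Row totals: 472, 495. Column totals: 323, 370, 274. Grand total N = 967.
Expected counts (row total × column total / N):
  Trait present, AA: 472×323/967 = 157.6587
  Trait present, Aa: 472×370/967 = 180.5998
  Trait present, aa: 472×274/967 = 133.7415
  Trait absent, AA: 495×323/967 = 165.3413
  Trait absent, Aa: 495×370/967 = 189.4002
  Trait absent, aa: 495×274/967 = 140.2585
Contributions (O − E)²/E:
  (198 − 157.6587)²/157.6587 = 10.3224
  (153 − 180.5998)²/180.5998 = 4.2179
  (121 − 133.7415)²/133.7415 = 1.2139
  (125 − 165.3413)²/165.3413 = 9.8428
  (217 − 189.4002)²/189.4002 = 4.0219
  (153 − 140.2585)²/140.2585 = 1.1575
χ² = 10.3224 + 4.2179 + 1.2139 + 9.8428 + 4.0219 + 1.1575 = 30.776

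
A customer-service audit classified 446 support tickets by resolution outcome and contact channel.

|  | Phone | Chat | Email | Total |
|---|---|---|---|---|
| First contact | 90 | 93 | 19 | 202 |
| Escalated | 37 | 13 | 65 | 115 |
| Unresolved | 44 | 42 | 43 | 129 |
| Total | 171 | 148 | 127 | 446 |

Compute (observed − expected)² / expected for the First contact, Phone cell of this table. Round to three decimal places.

Row total (First contact) = 202; column total (Phone) = 171; N = 446.
Expected count E = 202 × 171 / 446 = 77.4484.
Contribution = (O − E)²/E = (90 − 77.4484)² / 77.4484 = 2.034.

2.034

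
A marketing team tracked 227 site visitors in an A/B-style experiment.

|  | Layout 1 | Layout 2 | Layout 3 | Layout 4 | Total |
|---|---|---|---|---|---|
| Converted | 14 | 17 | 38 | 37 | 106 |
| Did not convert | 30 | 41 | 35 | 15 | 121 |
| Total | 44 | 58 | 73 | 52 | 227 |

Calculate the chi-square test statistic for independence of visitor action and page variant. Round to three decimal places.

24.295

Grand total N = 227.
Expected counts (row total × column total / N):
  Converted, Layout 1: 106×44/227 = 20.5463
  Converted, Layout 2: 106×58/227 = 27.0837
  Converted, Layout 3: 106×73/227 = 34.0881
  Converted, Layout 4: 106×52/227 = 24.2819
  Did not convert, Layout 1: 121×44/227 = 23.4537
  Did not convert, Layout 2: 121×58/227 = 30.9163
  Did not convert, Layout 3: 121×73/227 = 38.9119
  Did not convert, Layout 4: 121×52/227 = 27.7181
Contributions (O − E)²/E:
  (14 − 20.5463)²/20.5463 = 2.0857
  (17 − 27.0837)²/27.0837 = 3.7543
  (38 − 34.0881)²/34.0881 = 0.4489
  (37 − 24.2819)²/24.2819 = 6.6613
  (30 − 23.4537)²/23.4537 = 1.8272
  (41 − 30.9163)²/30.9163 = 3.2889
  (35 − 38.9119)²/38.9119 = 0.3933
  (15 − 27.7181)²/27.7181 = 5.8355
χ² = 2.0857 + 3.7543 + 0.4489 + 6.6613 + 1.8272 + 3.2889 + 0.3933 + 5.8355 = 24.295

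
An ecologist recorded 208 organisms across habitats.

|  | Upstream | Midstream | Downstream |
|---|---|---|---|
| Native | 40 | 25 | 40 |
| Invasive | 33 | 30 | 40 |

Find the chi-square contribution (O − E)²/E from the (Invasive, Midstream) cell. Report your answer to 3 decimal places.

Row total (Invasive) = 103; column total (Midstream) = 55; N = 208.
Expected count E = 103 × 55 / 208 = 27.2356.
Contribution = (O − E)²/E = (30 − 27.2356)² / 27.2356 = 0.281.

0.281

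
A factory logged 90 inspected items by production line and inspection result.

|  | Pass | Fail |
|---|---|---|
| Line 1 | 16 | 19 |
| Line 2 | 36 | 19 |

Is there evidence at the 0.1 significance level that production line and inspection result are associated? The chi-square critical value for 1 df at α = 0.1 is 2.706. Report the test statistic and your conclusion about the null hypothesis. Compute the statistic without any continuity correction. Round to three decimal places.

3.417; reject H₀

Row totals: 35, 55. Column totals: 52, 38. Grand total N = 90.
Expected counts (row total × column total / N):
  Line 1, Pass: 35×52/90 = 20.2222
  Line 1, Fail: 35×38/90 = 14.7778
  Line 2, Pass: 55×52/90 = 31.7778
  Line 2, Fail: 55×38/90 = 23.2222
Contributions (O − E)²/E:
  (16 − 20.2222)²/20.2222 = 0.8816
  (19 − 14.7778)²/14.7778 = 1.2063
  (36 − 31.7778)²/31.7778 = 0.5610
  (19 − 23.2222)²/23.2222 = 0.7677
χ² = 0.8816 + 1.2063 + 0.5610 + 0.7677 = 3.417
df = (2−1)(2−1) = 1. Since 3.417 > 2.706, reject the null hypothesis of independence at α = 0.1.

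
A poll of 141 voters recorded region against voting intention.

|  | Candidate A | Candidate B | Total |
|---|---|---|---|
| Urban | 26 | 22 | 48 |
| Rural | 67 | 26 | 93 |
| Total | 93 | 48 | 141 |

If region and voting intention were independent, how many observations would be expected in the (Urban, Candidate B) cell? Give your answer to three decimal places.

Row total (Urban) = 48; column total (Candidate B) = 48; grand total N = 141.
Expected count = (row total × column total) / N = 48 × 48 / 141 = 16.340.

16.340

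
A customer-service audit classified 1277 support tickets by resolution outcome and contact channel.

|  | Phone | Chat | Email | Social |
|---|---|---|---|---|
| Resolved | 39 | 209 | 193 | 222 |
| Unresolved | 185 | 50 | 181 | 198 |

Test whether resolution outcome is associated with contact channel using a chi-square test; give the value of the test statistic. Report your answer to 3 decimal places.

192.931

Row totals: 663, 614. Column totals: 224, 259, 374, 420. Grand total N = 1277.
Expected counts (row total × column total / N):
  Resolved, Phone: 663×224/1277 = 116.2976
  Resolved, Chat: 663×259/1277 = 134.4691
  Resolved, Email: 663×374/1277 = 194.1754
  Resolved, Social: 663×420/1277 = 218.0579
  Unresolved, Phone: 614×224/1277 = 107.7024
  Unresolved, Chat: 614×259/1277 = 124.5309
  Unresolved, Email: 614×374/1277 = 179.8246
  Unresolved, Social: 614×420/1277 = 201.9421
Contributions (O − E)²/E:
  (39 − 116.2976)²/116.2976 = 51.3761
  (209 − 134.4691)²/134.4691 = 41.3095
  (193 − 194.1754)²/194.1754 = 0.0071
  (222 − 218.0579)²/218.0579 = 0.0713
  (185 − 107.7024)²/107.7024 = 55.4762
  (50 − 124.5309)²/124.5309 = 44.6062
  (181 − 179.8246)²/179.8246 = 0.0077
  (198 − 201.9421)²/201.9421 = 0.0770
χ² = 51.3761 + 41.3095 + 0.0071 + 0.0713 + 55.4762 + 44.6062 + 0.0077 + 0.0770 = 192.931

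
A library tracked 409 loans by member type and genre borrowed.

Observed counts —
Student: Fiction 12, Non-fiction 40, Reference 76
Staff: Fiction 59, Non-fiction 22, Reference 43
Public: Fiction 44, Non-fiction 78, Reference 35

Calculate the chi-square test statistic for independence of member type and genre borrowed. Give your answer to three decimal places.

79.998

Row totals: 128, 124, 157. Column totals: 115, 140, 154. Grand total N = 409.
Expected counts (row total × column total / N):
  Student, Fiction: 128×115/409 = 35.99022
  Student, Non-fiction: 128×140/409 = 43.81418
  Student, Reference: 128×154/409 = 48.19560
  Staff, Fiction: 124×115/409 = 34.86553
  Staff, Non-fiction: 124×140/409 = 42.44499
  Staff, Reference: 124×154/409 = 46.68949
  Public, Fiction: 157×115/409 = 44.14425
  Public, Non-fiction: 157×140/409 = 53.74083
  Public, Reference: 157×154/409 = 59.11491
Contributions (O − E)²/E:
  (12 − 35.99022)²/35.99022 = 15.9913
  (40 − 43.81418)²/43.81418 = 0.3320
  (76 − 48.19560)²/48.19560 = 16.0406
  (59 − 34.86553)²/34.86553 = 16.7063
  (22 − 42.44499)²/42.44499 = 9.8480
  (43 − 46.68949)²/46.68949 = 0.2916
  (44 − 44.14425)²/44.14425 = 0.0005
  (78 − 53.74083)²/53.74083 = 10.9508
  (35 − 59.11491)²/59.11491 = 9.8373
χ² = 15.9913 + 0.3320 + 16.0406 + 16.7063 + 9.8480 + 0.2916 + 0.0005 + 10.9508 + 9.8373 = 79.998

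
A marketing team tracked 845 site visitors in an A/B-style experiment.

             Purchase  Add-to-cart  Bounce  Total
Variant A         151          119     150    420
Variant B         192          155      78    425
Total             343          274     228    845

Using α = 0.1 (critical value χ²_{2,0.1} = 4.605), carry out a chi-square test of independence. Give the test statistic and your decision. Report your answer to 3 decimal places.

32.339; reject H₀

Grand total N = 845.
Expected counts (row total × column total / N):
  Variant A, Purchase: 420×343/845 = 170.4852
  Variant A, Add-to-cart: 420×274/845 = 136.1893
  Variant A, Bounce: 420×228/845 = 113.3254
  Variant B, Purchase: 425×343/845 = 172.5148
  Variant B, Add-to-cart: 425×274/845 = 137.8107
  Variant B, Bounce: 425×228/845 = 114.6746
Contributions (O − E)²/E:
  (151 − 170.4852)²/170.4852 = 2.2270
  (119 − 136.1893)²/136.1893 = 2.1696
  (150 − 113.3254)²/113.3254 = 11.8687
  (192 − 172.5148)²/172.5148 = 2.2008
  (155 − 137.8107)²/137.8107 = 2.1440
  (78 − 114.6746)²/114.6746 = 11.7291
χ² = 2.2270 + 2.1696 + 11.8687 + 2.2008 + 2.1440 + 11.7291 = 32.339
df = (2−1)(3−1) = 2. Since 32.339 > 4.605, reject the null hypothesis of independence at α = 0.1.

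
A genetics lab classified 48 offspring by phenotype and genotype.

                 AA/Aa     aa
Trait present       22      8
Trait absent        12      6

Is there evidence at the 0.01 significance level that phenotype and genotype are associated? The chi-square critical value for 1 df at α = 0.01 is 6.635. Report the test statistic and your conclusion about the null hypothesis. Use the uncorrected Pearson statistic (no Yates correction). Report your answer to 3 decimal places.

0.242; fail to reject H₀

Row totals: 30, 18. Column totals: 34, 14. Grand total N = 48.
Expected counts (row total × column total / N):
  Trait present, AA/Aa: 30×34/48 = 21.2500
  Trait present, aa: 30×14/48 = 8.7500
  Trait absent, AA/Aa: 18×34/48 = 12.7500
  Trait absent, aa: 18×14/48 = 5.2500
Contributions (O − E)²/E:
  (22 − 21.2500)²/21.2500 = 0.0265
  (8 − 8.7500)²/8.7500 = 0.0643
  (12 − 12.7500)²/12.7500 = 0.0441
  (6 − 5.2500)²/5.2500 = 0.1071
χ² = 0.0265 + 0.0643 + 0.0441 + 0.1071 = 0.242
df = (2−1)(2−1) = 1. Since 0.242 < 6.635, fail to reject the null hypothesis of independence at α = 0.01.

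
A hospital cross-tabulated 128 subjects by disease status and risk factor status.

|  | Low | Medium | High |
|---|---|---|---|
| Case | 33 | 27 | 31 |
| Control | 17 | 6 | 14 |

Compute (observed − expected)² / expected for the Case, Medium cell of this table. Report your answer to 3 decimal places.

0.534

Row total (Case) = 91; column total (Medium) = 33; N = 128.
Expected count E = 91 × 33 / 128 = 23.4609.
Contribution = (O − E)²/E = (27 − 23.4609)² / 23.4609 = 0.534.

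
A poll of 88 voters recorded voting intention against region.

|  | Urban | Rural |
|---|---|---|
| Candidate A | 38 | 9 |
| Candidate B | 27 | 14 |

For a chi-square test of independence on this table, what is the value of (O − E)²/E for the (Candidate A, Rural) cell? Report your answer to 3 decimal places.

Row total (Candidate A) = 47; column total (Rural) = 23; N = 88.
Expected count E = 47 × 23 / 88 = 12.2841.
Contribution = (O − E)²/E = (9 − 12.2841)² / 12.2841 = 0.878.

0.878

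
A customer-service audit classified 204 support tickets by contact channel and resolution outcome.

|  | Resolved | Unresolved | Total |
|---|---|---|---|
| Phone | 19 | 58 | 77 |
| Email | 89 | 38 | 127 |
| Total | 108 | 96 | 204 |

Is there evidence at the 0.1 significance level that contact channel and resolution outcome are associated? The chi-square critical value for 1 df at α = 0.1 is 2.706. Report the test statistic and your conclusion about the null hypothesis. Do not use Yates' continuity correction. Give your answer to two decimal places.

39.66; reject H₀

Grand total N = 204.
Expected counts (row total × column total / N):
  Phone, Resolved: 77×108/204 = 40.7647
  Phone, Unresolved: 77×96/204 = 36.2353
  Email, Resolved: 127×108/204 = 67.2353
  Email, Unresolved: 127×96/204 = 59.7647
Contributions (O − E)²/E:
  (19 − 40.7647)²/40.7647 = 11.6204
  (58 − 36.2353)²/36.2353 = 13.0729
  (89 − 67.2353)²/67.2353 = 7.0454
  (38 − 59.7647)²/59.7647 = 7.9261
χ² = 11.6204 + 13.0729 + 7.0454 + 7.9261 = 39.66
df = (2−1)(2−1) = 1. Since 39.66 > 2.706, reject the null hypothesis of independence at α = 0.1.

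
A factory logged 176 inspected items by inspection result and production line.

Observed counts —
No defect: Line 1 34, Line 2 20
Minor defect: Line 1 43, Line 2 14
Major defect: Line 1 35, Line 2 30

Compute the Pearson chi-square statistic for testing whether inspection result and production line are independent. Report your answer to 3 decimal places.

6.134

Row totals: 54, 57, 65. Column totals: 112, 64. Grand total N = 176.
Expected counts (row total × column total / N):
  No defect, Line 1: 54×112/176 = 34.3636
  No defect, Line 2: 54×64/176 = 19.6364
  Minor defect, Line 1: 57×112/176 = 36.2727
  Minor defect, Line 2: 57×64/176 = 20.7273
  Major defect, Line 1: 65×112/176 = 41.3636
  Major defect, Line 2: 65×64/176 = 23.6364
Contributions (O − E)²/E:
  (34 − 34.3636)²/34.3636 = 0.0038
  (20 − 19.6364)²/19.6364 = 0.0067
  (43 − 36.2727)²/36.2727 = 1.2477
  (14 − 20.7273)²/20.7273 = 2.1834
  (35 − 41.3636)²/41.3636 = 0.9790
  (30 − 23.6364)²/23.6364 = 1.7133
χ² = 0.0038 + 0.0067 + 1.2477 + 2.1834 + 0.9790 + 1.7133 = 6.134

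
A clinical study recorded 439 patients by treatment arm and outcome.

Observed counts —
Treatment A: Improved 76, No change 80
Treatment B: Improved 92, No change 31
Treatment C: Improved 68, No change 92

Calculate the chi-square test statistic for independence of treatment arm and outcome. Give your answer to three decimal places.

Row totals: 156, 123, 160. Column totals: 236, 203. Grand total N = 439.
Expected counts (row total × column total / N):
  Treatment A, Improved: 156×236/439 = 83.8633
  Treatment A, No change: 156×203/439 = 72.1367
  Treatment B, Improved: 123×236/439 = 66.1230
  Treatment B, No change: 123×203/439 = 56.8770
  Treatment C, Improved: 160×236/439 = 86.0137
  Treatment C, No change: 160×203/439 = 73.9863
Contributions (O − E)²/E:
  (76 − 83.8633)²/83.8633 = 0.7373
  (80 − 72.1367)²/72.1367 = 0.8571
  (92 − 66.1230)²/66.1230 = 10.1269
  (31 − 56.8770)²/56.8770 = 11.7731
  (68 − 86.0137)²/86.0137 = 3.7726
  (92 − 73.9863)²/73.9863 = 4.3859
χ² = 0.7373 + 0.8571 + 10.1269 + 11.7731 + 3.7726 + 4.3859 = 31.653

31.653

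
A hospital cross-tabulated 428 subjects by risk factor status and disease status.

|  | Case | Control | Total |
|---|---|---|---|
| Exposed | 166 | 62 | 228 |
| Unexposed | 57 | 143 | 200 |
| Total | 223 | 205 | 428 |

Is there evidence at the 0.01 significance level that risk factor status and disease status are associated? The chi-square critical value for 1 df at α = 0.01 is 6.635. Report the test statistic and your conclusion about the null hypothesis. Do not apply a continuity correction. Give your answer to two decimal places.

83.81; reject H₀

Grand total N = 428.
Expected counts (row total × column total / N):
  Exposed, Case: 228×223/428 = 118.794
  Exposed, Control: 228×205/428 = 109.206
  Unexposed, Case: 200×223/428 = 104.206
  Unexposed, Control: 200×205/428 = 95.794
Contributions (O − E)²/E:
  (166 − 118.794)²/118.794 = 18.7586
  (62 − 109.206)²/109.206 = 20.4055
  (57 − 104.206)²/104.206 = 21.3846
  (143 − 95.794)²/95.794 = 23.2625
χ² = 18.7586 + 20.4055 + 21.3846 + 23.2625 = 83.81
df = (2−1)(2−1) = 1. Since 83.81 > 6.635, reject the null hypothesis of independence at α = 0.01.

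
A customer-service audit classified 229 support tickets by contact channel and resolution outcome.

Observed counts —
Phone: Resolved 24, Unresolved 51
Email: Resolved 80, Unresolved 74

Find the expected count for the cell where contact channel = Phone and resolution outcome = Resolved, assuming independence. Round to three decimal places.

34.061

Row total (Phone) = 75; column total (Resolved) = 104; grand total N = 229.
Expected count = (row total × column total) / N = 75 × 104 / 229 = 34.061.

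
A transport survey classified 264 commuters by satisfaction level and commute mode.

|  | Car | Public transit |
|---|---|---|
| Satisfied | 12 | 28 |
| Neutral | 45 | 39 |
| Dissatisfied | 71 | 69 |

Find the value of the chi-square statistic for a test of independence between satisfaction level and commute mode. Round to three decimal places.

Row totals: 40, 84, 140. Column totals: 128, 136. Grand total N = 264.
Expected counts (row total × column total / N):
  Satisfied, Car: 40×128/264 = 19.3939
  Satisfied, Public transit: 40×136/264 = 20.6061
  Neutral, Car: 84×128/264 = 40.7273
  Neutral, Public transit: 84×136/264 = 43.2727
  Dissatisfied, Car: 140×128/264 = 67.8788
  Dissatisfied, Public transit: 140×136/264 = 72.1212
Contributions (O − E)²/E:
  (12 − 19.3939)²/19.3939 = 2.8189
  (28 − 20.6061)²/20.6061 = 2.6531
  (45 − 40.7273)²/40.7273 = 0.4482
  (39 − 43.2727)²/43.2727 = 0.4219
  (71 − 67.8788)²/67.8788 = 0.1435
  (69 − 72.1212)²/72.1212 = 0.1351
χ² = 2.8189 + 2.6531 + 0.4482 + 0.4219 + 0.1435 + 0.1351 = 6.621

6.621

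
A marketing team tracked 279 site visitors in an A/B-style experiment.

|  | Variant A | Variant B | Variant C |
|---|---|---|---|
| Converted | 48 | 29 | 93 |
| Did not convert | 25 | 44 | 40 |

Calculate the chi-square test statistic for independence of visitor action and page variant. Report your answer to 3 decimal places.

19.021

Row totals: 170, 109. Column totals: 73, 73, 133. Grand total N = 279.
Expected counts (row total × column total / N):
  Converted, Variant A: 170×73/279 = 44.48029
  Converted, Variant B: 170×73/279 = 44.48029
  Converted, Variant C: 170×133/279 = 81.03943
  Did not convert, Variant A: 109×73/279 = 28.51971
  Did not convert, Variant B: 109×73/279 = 28.51971
  Did not convert, Variant C: 109×133/279 = 51.96057
Contributions (O − E)²/E:
  (48 − 44.48029)²/44.48029 = 0.2785
  (29 − 44.48029)²/44.48029 = 5.3875
  (93 − 81.03943)²/81.03943 = 1.7653
  (25 − 28.51971)²/28.51971 = 0.4344
  (44 − 28.51971)²/28.51971 = 8.4026
  (40 − 51.96057)²/51.96057 = 2.7531
χ² = 0.2785 + 5.3875 + 1.7653 + 0.4344 + 8.4026 + 2.7531 = 19.021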